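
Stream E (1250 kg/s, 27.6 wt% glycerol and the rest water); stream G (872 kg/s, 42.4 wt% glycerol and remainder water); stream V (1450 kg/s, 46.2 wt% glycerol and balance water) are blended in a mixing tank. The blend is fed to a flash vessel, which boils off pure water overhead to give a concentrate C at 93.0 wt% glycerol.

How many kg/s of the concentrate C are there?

glycerol entering = 1250×0.276 + 872×0.424 + 1450×0.462 = 1384.6 kg/s.
All glycerol reports to C, so C = 1384.6/0.930 = 1488.8 kg/s.

1489 kg/s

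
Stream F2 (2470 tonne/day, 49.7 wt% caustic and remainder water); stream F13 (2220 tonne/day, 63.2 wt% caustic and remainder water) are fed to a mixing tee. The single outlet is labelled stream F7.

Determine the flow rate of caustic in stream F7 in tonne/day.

2631 tonne/day

caustic out = caustic in = 2470×0.497 + 2220×0.632 = 2630.6 tonne/day.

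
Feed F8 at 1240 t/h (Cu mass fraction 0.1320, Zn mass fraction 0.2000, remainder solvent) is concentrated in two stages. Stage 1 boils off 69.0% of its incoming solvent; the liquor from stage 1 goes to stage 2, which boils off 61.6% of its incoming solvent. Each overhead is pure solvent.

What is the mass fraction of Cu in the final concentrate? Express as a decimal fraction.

solvent in feed = 1240×0.668 = 828.32 t/h.
After stage 1: solvent left = (1−0.690)×828.32 = 256.78; stream total = 668.46 t/h.
After stage 2: solvent left = (1−0.616)×256.78 = 98.603; final concentrate = 510.28 t/h.
Cu fraction = 163.68/510.28 = 0.3208.

0.3208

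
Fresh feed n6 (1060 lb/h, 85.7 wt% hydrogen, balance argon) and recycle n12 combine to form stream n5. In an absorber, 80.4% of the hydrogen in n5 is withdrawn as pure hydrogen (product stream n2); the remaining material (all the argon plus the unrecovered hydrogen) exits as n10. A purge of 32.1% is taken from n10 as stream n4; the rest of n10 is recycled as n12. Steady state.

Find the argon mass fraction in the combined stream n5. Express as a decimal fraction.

0.3106

argon enters only via n6 and leaves only via the purge: 1060×0.143 = 0.321×(argon in n10), and the absorber passes all argon, so argon in n5 = argon in n10 = 472.21 lb/h.
hydrogen in n5: m_A = 1060×0.857 + (1−0.321)·(1−0.804)·m_A, so m_A = 908.42/0.8669 = 1047.9 lb/h.
n5 = 1047.9 + 472.21 = 1520.1 lb/h.
argon fraction in n5 = 472.21/1520.1 = 0.3106.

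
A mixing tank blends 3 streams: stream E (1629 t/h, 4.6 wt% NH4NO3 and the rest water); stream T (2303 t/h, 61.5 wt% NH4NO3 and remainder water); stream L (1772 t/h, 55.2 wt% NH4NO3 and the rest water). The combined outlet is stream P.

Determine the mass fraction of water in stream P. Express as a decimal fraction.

Total flow out = 1629 + 2303 + 1772 = 5704 t/h.
water in = 1629×0.954 + 2303×0.385 + 1772×0.448 = 3234.6 t/h.
water mass fraction in P = 3234.6/5704 = 0.567.

0.567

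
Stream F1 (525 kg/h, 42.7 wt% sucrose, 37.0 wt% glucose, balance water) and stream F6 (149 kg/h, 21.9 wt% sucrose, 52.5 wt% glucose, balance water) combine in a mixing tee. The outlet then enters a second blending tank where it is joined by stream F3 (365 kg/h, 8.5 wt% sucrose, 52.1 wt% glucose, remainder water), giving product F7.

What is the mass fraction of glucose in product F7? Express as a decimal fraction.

0.4453

Overall, product flow = 1039 kg/h.
glucose in = 525×0.370 + 149×0.525 + 365×0.521 = 462.64 kg/h.
glucose fraction in F7 = 0.4453.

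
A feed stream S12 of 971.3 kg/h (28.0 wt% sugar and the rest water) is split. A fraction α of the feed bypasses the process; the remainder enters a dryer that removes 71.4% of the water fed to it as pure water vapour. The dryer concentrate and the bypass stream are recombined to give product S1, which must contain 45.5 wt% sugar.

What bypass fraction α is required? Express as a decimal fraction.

All 971.3×0.280 = 271.96 kg/h of sugar reaches S1, so S1 = 271.96/0.455 = 597.72 kg/h and vapour = 373.58 kg/h.
The evaporator receives (1−α)·971.3 of feed at 0.720 water and removes 0.714 of that water:
0.714×0.720×(1−α)×971.3 = 373.58
(1−α) = 373.58/499.33 = 0.7482;  α = 0.2518.

0.252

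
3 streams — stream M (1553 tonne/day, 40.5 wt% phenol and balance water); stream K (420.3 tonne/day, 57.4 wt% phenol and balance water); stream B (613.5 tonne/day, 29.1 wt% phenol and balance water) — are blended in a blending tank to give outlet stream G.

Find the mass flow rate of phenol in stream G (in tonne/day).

1049 tonne/day

phenol out = phenol in = 1553×0.405 + 420.3×0.574 + 613.5×0.291 = 1048.7 tonne/day.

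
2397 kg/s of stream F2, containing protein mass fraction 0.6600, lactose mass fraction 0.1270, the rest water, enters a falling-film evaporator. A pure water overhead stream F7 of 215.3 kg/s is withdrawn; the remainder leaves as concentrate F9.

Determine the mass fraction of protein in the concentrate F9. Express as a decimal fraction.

protein is not removed: 2397×0.660 = 1582 kg/s of protein enters F9.
Concentrate = 2397 − 215.3 = 2181.7 kg/s.
Mass fraction = 1582/2181.7 = 0.7251.

0.7251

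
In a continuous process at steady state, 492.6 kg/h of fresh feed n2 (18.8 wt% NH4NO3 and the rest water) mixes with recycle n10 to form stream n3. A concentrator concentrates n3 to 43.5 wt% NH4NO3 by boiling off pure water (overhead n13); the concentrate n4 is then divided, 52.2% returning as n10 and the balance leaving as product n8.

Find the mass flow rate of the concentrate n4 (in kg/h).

Overall NH4NO3 balance (none leaves overhead): NH4NO3 in fresh feed = NH4NO3 in product, i.e. 492.6×0.188 = (1−0.522)·n4·0.435.
n4 = 92.609/(0.435×0.478) = 445.38 kg/h.

445.4 kg/h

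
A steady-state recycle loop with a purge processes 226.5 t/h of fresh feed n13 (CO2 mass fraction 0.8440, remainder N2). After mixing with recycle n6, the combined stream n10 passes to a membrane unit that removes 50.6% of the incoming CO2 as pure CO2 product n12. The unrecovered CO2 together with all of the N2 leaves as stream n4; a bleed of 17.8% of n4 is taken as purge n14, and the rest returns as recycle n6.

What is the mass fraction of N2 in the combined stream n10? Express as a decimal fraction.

0.3815

N2 enters only via n13 and leaves only via the purge: 226.5×0.156 = 0.178×(N2 in n4), and the membrane unit passes all N2, so N2 in n10 = N2 in n4 = 198.51 t/h.
CO2 in n10: m_A = 226.5×0.844 + (1−0.178)·(1−0.506)·m_A, so m_A = 191.17/0.5939 = 321.87 t/h.
n10 = 321.87 + 198.51 = 520.37 t/h.
N2 fraction in n10 = 198.51/520.37 = 0.3815.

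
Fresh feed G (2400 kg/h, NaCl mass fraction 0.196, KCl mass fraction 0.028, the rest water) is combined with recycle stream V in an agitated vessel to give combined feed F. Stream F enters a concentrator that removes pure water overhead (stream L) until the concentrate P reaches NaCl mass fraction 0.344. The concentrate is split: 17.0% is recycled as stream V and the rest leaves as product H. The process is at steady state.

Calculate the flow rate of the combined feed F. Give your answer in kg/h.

Overall NaCl balance (none leaves overhead): NaCl in fresh feed = NaCl in product, i.e. 2400×0.196 = (1−0.170)·P·0.344.
P = 470.4/(0.344×0.830) = 1647.5 kg/h.
Recycle V = 0.170×1647.5 = 280.08 kg/h.
Combined feed F = 2400 + 280.08 = 2680.1 kg/h.

2680 kg/h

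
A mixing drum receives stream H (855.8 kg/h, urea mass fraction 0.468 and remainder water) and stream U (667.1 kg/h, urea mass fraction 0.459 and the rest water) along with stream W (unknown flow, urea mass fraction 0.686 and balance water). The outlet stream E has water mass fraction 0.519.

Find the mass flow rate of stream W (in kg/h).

125.9 kg/h

Let W be the unknown flow. Total out = 1522.9 + W.
water balance: 816.19 + 0.314·W = 0.519·(1522.9 + W)
(0.314 − 0.519)·W = 0.519×1522.9 − 816.19 = -25.802
W = -25.802 / -0.205 = 125.86 kg/h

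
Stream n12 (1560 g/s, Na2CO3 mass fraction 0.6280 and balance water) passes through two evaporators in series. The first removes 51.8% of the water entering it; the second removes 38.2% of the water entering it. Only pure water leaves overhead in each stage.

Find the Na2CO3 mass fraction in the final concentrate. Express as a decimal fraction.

0.8500

water in feed = 1560×0.372 = 580.32 g/s.
After stage 1: water left = (1−0.518)×580.32 = 279.71; stream total = 1259.4 g/s.
After stage 2: water left = (1−0.382)×279.71 = 172.86; final concentrate = 1152.5 g/s.
Na2CO3 fraction = 979.68/1152.5 = 0.8500.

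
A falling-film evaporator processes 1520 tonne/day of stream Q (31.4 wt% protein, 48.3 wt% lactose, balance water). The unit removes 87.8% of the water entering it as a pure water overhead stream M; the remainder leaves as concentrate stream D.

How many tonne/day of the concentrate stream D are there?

1249 tonne/day

water entering = 1520×0.203 = 308.56 tonne/day; overhead removed = 0.878×308.56 = 270.92 tonne/day.
Concentrate = 1520 − 270.92 = 1249.1 tonne/day.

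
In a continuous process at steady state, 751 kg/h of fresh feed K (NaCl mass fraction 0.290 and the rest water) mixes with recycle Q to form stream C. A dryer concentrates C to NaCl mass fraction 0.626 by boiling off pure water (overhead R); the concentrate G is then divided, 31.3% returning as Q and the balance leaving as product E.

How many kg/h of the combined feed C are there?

909.5 kg/h

Overall NaCl balance (none leaves overhead): NaCl in fresh feed = NaCl in product, i.e. 751×0.290 = (1−0.313)·G·0.626.
G = 217.79/(0.626×0.687) = 506.42 kg/h.
Recycle Q = 0.313×506.42 = 158.51 kg/h.
Combined feed C = 751 + 158.51 = 909.51 kg/h.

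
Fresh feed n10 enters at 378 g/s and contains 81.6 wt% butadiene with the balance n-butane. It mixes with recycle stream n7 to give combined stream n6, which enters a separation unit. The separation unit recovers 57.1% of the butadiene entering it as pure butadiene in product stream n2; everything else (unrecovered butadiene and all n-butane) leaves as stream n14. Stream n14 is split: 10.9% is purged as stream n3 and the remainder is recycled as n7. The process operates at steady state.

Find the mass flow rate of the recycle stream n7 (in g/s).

759.4 g/s

n-butane enters only via n10 and leaves only via the purge: 378×0.184 = 0.109×(n-butane in n14), and the separation unit passes all n-butane, so n-butane in n6 = n-butane in n14 = 638.09 g/s.
butadiene in n6: m_A = 378×0.816 + (1−0.109)·(1−0.571)·m_A, so m_A = 308.45/0.6178 = 499.3 g/s.
n14 = (1−0.571)×499.3 + 638.09 = 852.29 g/s.
Recycle n7 = (1−0.109)×852.29 = 759.39 g/s.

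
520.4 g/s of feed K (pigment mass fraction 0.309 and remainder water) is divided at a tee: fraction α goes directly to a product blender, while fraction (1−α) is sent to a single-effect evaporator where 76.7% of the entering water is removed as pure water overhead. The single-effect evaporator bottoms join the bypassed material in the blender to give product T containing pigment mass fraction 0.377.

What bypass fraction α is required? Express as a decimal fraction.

0.660

All 520.4×0.309 = 160.8 g/s of pigment reaches T, so T = 160.8/0.377 = 426.53 g/s and vapour = 93.865 g/s.
The evaporator receives (1−α)·520.4 of feed at 0.691 water and removes 0.767 of that water:
0.767×0.691×(1−α)×520.4 = 93.865
(1−α) = 93.865/275.81 = 0.3403;  α = 0.6597.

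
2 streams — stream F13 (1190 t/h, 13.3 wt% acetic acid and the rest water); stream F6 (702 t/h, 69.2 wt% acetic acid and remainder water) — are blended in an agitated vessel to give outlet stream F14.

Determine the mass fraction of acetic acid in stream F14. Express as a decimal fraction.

0.3404

Total flow out = 1190 + 702 = 1892 t/h.
acetic acid in = 1190×0.133 + 702×0.692 = 644.05 t/h.
acetic acid mass fraction in F14 = 644.05/1892 = 0.3404.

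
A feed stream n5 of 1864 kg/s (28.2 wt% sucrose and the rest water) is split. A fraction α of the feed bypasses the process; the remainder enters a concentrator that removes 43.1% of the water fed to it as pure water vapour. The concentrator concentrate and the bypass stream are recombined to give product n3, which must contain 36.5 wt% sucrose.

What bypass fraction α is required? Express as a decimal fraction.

All 1864×0.282 = 525.65 kg/s of sucrose reaches n3, so n3 = 525.65/0.365 = 1440.1 kg/s and vapour = 423.87 kg/s.
The evaporator receives (1−α)·1864 of feed at 0.718 water and removes 0.431 of that water:
0.431×0.718×(1−α)×1864 = 423.87
(1−α) = 423.87/576.83 = 0.7348;  α = 0.2652.

0.265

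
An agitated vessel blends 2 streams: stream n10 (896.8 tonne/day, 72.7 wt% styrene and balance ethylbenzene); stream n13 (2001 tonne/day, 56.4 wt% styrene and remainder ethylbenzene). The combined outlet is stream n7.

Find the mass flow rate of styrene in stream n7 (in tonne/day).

1781 tonne/day

styrene out = styrene in = 896.8×0.727 + 2001×0.564 = 1780.5 tonne/day.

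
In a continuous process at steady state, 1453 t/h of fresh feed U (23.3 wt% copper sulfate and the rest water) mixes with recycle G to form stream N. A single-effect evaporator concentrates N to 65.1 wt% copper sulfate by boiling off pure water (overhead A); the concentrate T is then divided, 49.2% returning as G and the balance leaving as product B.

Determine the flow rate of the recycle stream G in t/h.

503.7 t/h

Overall copper sulfate balance (none leaves overhead): copper sulfate in fresh feed = copper sulfate in product, i.e. 1453×0.233 = (1−0.492)·T·0.651.
T = 338.55/(0.651×0.508) = 1023.7 t/h.
Recycle G = 0.492×1023.7 = 503.67 t/h.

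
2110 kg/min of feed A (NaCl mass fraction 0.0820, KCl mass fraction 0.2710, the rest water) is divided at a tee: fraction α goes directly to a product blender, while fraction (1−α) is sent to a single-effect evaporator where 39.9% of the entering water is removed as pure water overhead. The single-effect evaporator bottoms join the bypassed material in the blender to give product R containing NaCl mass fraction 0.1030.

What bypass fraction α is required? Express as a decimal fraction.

0.210

All 2110×0.082 = 173.02 kg/min of NaCl reaches R, so R = 173.02/0.103 = 1679.8 kg/min and vapour = 430.19 kg/min.
The evaporator receives (1−α)·2110 of feed at 0.647 water and removes 0.399 of that water:
0.399×0.647×(1−α)×2110 = 430.19
(1−α) = 430.19/544.7 = 0.7898;  α = 0.2102.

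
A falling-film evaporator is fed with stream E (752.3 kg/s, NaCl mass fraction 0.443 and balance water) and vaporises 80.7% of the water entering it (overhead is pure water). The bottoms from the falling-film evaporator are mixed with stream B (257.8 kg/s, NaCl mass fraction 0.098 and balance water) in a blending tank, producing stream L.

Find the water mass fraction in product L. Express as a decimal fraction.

0.466

Vapour removed = 0.807×0.557×752.3 = 338.16 kg/s; concentrate = 414.14 kg/s.
water reaching the mixer = 80.873 (from concentrate) + 257.8×0.902 = 313.41 kg/s.
Product flow = 414.14 + 257.8 = 671.94 kg/s; water fraction = 0.466.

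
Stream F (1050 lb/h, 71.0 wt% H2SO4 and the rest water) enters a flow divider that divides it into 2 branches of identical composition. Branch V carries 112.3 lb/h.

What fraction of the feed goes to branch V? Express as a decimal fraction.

Fraction to V = 112.3/1050 = 0.1070.

0.107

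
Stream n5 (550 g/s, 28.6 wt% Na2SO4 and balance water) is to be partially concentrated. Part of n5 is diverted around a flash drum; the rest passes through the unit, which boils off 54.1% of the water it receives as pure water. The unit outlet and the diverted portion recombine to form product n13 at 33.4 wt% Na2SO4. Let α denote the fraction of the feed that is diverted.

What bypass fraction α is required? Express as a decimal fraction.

0.628

All 550×0.286 = 157.3 g/s of Na2SO4 reaches n13, so n13 = 157.3/0.334 = 470.96 g/s and vapour = 79.042 g/s.
The evaporator receives (1−α)·550 of feed at 0.714 water and removes 0.541 of that water:
0.541×0.714×(1−α)×550 = 79.042
(1−α) = 79.042/212.45 = 0.3720;  α = 0.6280.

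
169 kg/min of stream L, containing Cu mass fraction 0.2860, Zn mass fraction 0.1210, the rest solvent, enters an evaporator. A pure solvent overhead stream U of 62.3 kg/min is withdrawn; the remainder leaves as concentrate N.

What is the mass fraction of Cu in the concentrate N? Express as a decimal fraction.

Cu is not removed: 169×0.286 = 48.334 kg/min of Cu enters N.
Concentrate = 169 − 62.3 = 106.7 kg/min.
Mass fraction = 48.334/106.7 = 0.4530.

0.4530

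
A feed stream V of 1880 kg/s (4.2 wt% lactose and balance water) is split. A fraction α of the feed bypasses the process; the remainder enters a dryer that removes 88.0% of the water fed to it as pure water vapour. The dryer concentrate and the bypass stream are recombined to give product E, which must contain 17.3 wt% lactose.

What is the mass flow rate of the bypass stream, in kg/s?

191.4 kg/s

All 1880×0.042 = 78.96 kg/s of lactose reaches E, so E = 78.96/0.173 = 456.42 kg/s and vapour = 1423.6 kg/s.
The evaporator receives (1−α)·1880 of feed at 0.958 water and removes 0.880 of that water:
0.880×0.958×(1−α)×1880 = 1423.6
(1−α) = 1423.6/1584.9 = 0.8982;  α = 0.1018.
Bypass flow = 0.1018×1880 = 191.37 kg/s.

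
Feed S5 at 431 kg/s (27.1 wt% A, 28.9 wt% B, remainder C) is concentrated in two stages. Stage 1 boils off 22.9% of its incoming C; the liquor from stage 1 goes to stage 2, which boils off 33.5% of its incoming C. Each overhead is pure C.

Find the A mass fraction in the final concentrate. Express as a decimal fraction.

0.345

C in feed = 431×0.440 = 189.64 kg/s.
After stage 1: C left = (1−0.229)×189.64 = 146.21; stream total = 387.57 kg/s.
After stage 2: C left = (1−0.335)×146.21 = 97.231; final concentrate = 338.59 kg/s.
A fraction = 116.8/338.59 = 0.345.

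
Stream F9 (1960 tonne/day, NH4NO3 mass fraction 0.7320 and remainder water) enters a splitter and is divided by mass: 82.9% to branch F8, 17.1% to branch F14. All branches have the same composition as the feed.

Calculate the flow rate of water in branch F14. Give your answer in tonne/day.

Branch F14 total = 0.171×1960 = 335.16 tonne/day.
water in F14 = 0.268×335.16 = 89.823 tonne/day.

89.82 tonne/day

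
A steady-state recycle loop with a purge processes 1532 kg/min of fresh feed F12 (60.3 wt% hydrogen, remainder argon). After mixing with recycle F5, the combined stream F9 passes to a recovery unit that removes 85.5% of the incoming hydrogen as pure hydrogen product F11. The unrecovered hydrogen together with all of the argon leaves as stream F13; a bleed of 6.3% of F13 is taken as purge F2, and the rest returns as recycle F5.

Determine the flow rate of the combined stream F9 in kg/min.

argon enters only via F12 and leaves only via the purge: 1532×0.397 = 0.063×(argon in F13), and the recovery unit passes all argon, so argon in F9 = argon in F13 = 9654 kg/min.
hydrogen in F9: m_A = 1532×0.603 + (1−0.063)·(1−0.855)·m_A, so m_A = 923.8/0.8641 = 1069 kg/min.
F9 = 1069 + 9654 = 10723 kg/min.

10720 kg/min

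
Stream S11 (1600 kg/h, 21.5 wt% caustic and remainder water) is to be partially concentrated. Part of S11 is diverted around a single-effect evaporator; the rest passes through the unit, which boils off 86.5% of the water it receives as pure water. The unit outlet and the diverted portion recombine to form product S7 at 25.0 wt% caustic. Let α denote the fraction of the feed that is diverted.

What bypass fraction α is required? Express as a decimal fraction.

All 1600×0.215 = 344 kg/h of caustic reaches S7, so S7 = 344/0.250 = 1376 kg/h and vapour = 224 kg/h.
The evaporator receives (1−α)·1600 of feed at 0.785 water and removes 0.865 of that water:
0.865×0.785×(1−α)×1600 = 224
(1−α) = 224/1086.4 = 0.2062;  α = 0.7938.

0.794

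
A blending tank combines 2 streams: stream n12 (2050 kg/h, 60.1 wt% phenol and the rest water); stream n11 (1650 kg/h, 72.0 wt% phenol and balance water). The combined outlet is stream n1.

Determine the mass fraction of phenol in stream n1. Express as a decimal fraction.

Total flow out = 2050 + 1650 = 3700 kg/h.
phenol in = 2050×0.601 + 1650×0.720 = 2420.1 kg/h.
phenol mass fraction in n1 = 2420.1/3700 = 0.654.

0.654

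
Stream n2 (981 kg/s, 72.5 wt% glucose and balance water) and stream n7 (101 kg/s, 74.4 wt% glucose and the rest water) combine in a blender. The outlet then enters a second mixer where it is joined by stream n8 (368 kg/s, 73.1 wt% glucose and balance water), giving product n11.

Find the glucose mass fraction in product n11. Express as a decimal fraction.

0.728

Overall, product flow = 1450 kg/s.
glucose in = 981×0.725 + 101×0.744 + 368×0.731 = 1055.4 kg/s.
glucose fraction in n11 = 0.728.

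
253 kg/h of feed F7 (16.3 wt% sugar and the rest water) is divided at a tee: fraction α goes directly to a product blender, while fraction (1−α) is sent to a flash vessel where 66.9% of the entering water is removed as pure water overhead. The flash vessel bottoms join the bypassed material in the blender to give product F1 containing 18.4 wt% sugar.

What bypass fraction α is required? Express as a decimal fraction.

0.796

All 253×0.163 = 41.239 kg/h of sugar reaches F1, so F1 = 41.239/0.184 = 224.13 kg/h and vapour = 28.875 kg/h.
The evaporator receives (1−α)·253 of feed at 0.837 water and removes 0.669 of that water:
0.669×0.837×(1−α)×253 = 28.875
(1−α) = 28.875/141.67 = 0.2038;  α = 0.7962.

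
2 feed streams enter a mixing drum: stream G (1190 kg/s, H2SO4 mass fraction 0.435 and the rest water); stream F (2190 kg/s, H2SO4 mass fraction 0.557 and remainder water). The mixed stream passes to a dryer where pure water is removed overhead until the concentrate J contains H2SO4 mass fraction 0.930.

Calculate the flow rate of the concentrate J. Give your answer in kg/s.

1868 kg/s

H2SO4 entering = 1190×0.435 + 2190×0.557 = 1737.5 kg/s.
All H2SO4 reports to J, so J = 1737.5/0.930 = 1868.3 kg/s.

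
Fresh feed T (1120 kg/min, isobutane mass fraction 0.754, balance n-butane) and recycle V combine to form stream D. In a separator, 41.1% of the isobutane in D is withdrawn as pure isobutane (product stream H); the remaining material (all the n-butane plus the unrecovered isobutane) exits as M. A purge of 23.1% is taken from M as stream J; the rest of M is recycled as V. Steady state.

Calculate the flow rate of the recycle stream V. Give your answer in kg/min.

n-butane enters only via T and leaves only via the purge: 1120×0.246 = 0.231×(n-butane in M), and the separator passes all n-butane, so n-butane in D = n-butane in M = 1192.7 kg/min.
isobutane in D: m_A = 1120×0.754 + (1−0.231)·(1−0.411)·m_A, so m_A = 844.48/0.5471 = 1543.7 kg/min.
M = (1−0.411)×1543.7 + 1192.7 = 2102 kg/min.
Recycle V = (1−0.231)×2102 = 1616.4 kg/min.

1616 kg/min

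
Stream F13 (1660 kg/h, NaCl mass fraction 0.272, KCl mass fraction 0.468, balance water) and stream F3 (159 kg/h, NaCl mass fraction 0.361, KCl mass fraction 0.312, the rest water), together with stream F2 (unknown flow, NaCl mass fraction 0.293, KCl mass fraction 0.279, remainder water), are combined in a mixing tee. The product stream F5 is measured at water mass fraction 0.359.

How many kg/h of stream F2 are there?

Let F2 be the unknown flow. Total out = 1819 + F2.
water balance: 483.59 + 0.428·F2 = 0.359·(1819 + F2)
(0.428 − 0.359)·F2 = 0.359×1819 − 483.59 = 169.43
F2 = 169.43 / 0.069 = 2455.5 kg/h

2455 kg/h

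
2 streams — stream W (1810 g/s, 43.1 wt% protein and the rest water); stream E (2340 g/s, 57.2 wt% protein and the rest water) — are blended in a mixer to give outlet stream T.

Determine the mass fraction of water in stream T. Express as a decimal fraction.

0.4895

Total flow out = 1810 + 2340 = 4150 g/s.
water in = 1810×0.569 + 2340×0.428 = 2031.4 g/s.
water mass fraction in T = 2031.4/4150 = 0.4895.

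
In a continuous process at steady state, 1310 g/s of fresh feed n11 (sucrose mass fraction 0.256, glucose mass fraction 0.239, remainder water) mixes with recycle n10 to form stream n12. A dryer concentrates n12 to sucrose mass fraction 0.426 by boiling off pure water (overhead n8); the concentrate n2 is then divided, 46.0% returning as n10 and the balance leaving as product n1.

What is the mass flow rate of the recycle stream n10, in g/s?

Overall sucrose balance (none leaves overhead): sucrose in fresh feed = sucrose in product, i.e. 1310×0.256 = (1−0.460)·n2·0.426.
n2 = 335.36/(0.426×0.540) = 1457.8 g/s.
Recycle n10 = 0.460×1457.8 = 670.6 g/s.

670.6 g/s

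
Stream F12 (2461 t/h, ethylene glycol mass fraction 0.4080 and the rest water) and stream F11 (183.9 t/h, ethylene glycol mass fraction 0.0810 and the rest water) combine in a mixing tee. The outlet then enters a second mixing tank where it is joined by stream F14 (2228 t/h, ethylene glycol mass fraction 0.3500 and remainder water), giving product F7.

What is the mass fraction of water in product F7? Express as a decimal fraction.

0.6309

Overall, product flow = 4872.9 t/h.
water in = 2461×0.592 + 183.9×0.919 + 2228×0.650 = 3074.1 t/h.
water fraction in F7 = 0.6309.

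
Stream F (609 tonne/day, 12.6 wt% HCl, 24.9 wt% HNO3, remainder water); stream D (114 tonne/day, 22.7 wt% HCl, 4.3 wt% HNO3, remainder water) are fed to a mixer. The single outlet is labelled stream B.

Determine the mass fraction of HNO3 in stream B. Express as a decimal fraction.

Total flow out = 609 + 114 = 723 tonne/day.
HNO3 in = 609×0.249 + 114×0.043 = 156.54 tonne/day.
HNO3 mass fraction in B = 156.54/723 = 0.217.

0.217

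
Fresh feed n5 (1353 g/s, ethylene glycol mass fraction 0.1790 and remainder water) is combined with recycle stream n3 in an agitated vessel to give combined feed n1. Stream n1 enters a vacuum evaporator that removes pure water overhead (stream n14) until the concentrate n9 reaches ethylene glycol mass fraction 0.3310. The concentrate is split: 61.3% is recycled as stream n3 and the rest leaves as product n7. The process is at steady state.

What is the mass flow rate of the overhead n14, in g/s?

621.3 g/s

Overall ethylene glycol balance (none leaves overhead): ethylene glycol in fresh feed = ethylene glycol in product, i.e. 1353×0.179 = (1−0.613)·n9·0.331.
n9 = 242.19/(0.331×0.387) = 1890.7 g/s.
Recycle n3 = 0.613×1890.7 = 1159 g/s.
Combined feed n1 = 1353 + 1159 = 2512 g/s.
Overhead n14 = n1 − n9 = 2512 − 1890.7 = 621.32 g/s.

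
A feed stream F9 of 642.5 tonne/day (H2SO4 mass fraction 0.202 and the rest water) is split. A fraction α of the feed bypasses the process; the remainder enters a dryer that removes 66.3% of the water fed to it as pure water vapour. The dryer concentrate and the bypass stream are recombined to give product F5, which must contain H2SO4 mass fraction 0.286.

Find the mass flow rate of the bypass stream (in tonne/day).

285.8 tonne/day

All 642.5×0.202 = 129.78 tonne/day of H2SO4 reaches F5, so F5 = 129.78/0.286 = 453.79 tonne/day and vapour = 188.71 tonne/day.
The evaporator receives (1−α)·642.5 of feed at 0.798 water and removes 0.663 of that water:
0.663×0.798×(1−α)×642.5 = 188.71
(1−α) = 188.71/339.93 = 0.5551;  α = 0.4449.
Bypass flow = 0.4449×642.5 = 285.83 tonne/day.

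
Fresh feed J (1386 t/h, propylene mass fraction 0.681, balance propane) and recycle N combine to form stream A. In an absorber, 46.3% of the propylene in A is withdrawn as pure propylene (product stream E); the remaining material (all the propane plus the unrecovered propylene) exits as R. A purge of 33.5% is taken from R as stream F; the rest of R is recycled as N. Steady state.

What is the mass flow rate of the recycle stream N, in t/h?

propane enters only via J and leaves only via the purge: 1386×0.319 = 0.335×(propane in R), and the absorber passes all propane, so propane in A = propane in R = 1319.8 t/h.
propylene in A: m_A = 1386×0.681 + (1−0.335)·(1−0.463)·m_A, so m_A = 943.87/0.6429 = 1468.1 t/h.
R = (1−0.463)×1468.1 + 1319.8 = 2108.2 t/h.
Recycle N = (1−0.335)×2108.2 = 1402 t/h.

1402 t/h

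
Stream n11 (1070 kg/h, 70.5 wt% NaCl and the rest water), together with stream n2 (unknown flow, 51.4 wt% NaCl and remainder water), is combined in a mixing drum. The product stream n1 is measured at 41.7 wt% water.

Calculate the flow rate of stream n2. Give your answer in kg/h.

1892 kg/h

Let n2 be the unknown flow. Total out = 1070 + n2.
water balance: 315.65 + 0.486·n2 = 0.417·(1070 + n2)
(0.486 − 0.417)·n2 = 0.417×1070 − 315.65 = 130.54
n2 = 130.54 / 0.069 = 1891.9 kg/h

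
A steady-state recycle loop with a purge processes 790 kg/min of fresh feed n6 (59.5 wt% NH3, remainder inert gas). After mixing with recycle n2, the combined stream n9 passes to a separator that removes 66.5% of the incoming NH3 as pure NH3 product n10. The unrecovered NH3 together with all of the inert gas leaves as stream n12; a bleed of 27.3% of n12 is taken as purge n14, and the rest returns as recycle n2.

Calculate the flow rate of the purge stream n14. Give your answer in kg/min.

inert gas enters only via n6 and leaves only via the purge: 790×0.405 = 0.273×(inert gas in n12), and the separator passes all inert gas, so inert gas in n9 = inert gas in n12 = 1172 kg/min.
NH3 in n9: m_A = 790×0.595 + (1−0.273)·(1−0.665)·m_A, so m_A = 470.05/0.7565 = 621.39 kg/min.
n12 = (1−0.665)×621.39 + 1172 = 1380.1 kg/min.
Purge n14 = 0.273×1380.1 = 376.78 kg/min.

376.8 kg/min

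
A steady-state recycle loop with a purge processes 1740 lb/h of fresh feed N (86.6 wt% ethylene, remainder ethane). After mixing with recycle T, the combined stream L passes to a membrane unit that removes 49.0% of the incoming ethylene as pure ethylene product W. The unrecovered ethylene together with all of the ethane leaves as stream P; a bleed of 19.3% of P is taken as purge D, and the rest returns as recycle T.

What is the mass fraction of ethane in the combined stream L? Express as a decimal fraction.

0.321

ethane enters only via N and leaves only via the purge: 1740×0.134 = 0.193×(ethane in P), and the membrane unit passes all ethane, so ethane in L = ethane in P = 1208.1 lb/h.
ethylene in L: m_A = 1740×0.866 + (1−0.193)·(1−0.490)·m_A, so m_A = 1506.8/0.5884 = 2560.8 lb/h.
L = 2560.8 + 1208.1 = 3768.9 lb/h.
ethane fraction in L = 1208.1/3768.9 = 0.321.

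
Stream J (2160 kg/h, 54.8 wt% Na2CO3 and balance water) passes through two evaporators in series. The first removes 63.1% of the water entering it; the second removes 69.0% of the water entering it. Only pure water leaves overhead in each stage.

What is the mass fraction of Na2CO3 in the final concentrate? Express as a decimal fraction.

0.9138

water in feed = 2160×0.452 = 976.32 kg/h.
After stage 1: water left = (1−0.631)×976.32 = 360.26; stream total = 1543.9 kg/h.
After stage 2: water left = (1−0.690)×360.26 = 111.68; final concentrate = 1295.4 kg/h.
Na2CO3 fraction = 1183.7/1295.4 = 0.9138.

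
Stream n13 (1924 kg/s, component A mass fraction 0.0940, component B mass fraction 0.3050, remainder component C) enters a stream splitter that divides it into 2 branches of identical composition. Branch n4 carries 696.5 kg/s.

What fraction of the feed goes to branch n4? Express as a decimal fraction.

0.362

Fraction to n4 = 696.5/1924 = 0.3620.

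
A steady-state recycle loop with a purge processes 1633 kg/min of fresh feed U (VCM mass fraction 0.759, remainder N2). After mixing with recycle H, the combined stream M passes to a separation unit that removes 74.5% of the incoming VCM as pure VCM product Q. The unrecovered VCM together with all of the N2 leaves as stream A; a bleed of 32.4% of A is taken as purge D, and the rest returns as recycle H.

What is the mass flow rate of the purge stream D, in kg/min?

N2 enters only via U and leaves only via the purge: 1633×0.241 = 0.324×(N2 in A), and the separation unit passes all N2, so N2 in M = N2 in A = 1214.7 kg/min.
VCM in M: m_A = 1633×0.759 + (1−0.324)·(1−0.745)·m_A, so m_A = 1239.4/0.8276 = 1497.6 kg/min.
A = (1−0.745)×1497.6 + 1214.7 = 1596.6 kg/min.
Purge D = 0.324×1596.6 = 517.29 kg/min.

517.3 kg/min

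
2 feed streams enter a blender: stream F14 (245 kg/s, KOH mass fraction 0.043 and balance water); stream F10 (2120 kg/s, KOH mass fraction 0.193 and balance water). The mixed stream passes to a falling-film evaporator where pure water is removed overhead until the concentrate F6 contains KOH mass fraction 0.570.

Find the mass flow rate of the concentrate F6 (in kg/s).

KOH entering = 245×0.043 + 2120×0.193 = 419.7 kg/s.
All KOH reports to F6, so F6 = 419.7/0.570 = 736.31 kg/s.

736.3 kg/s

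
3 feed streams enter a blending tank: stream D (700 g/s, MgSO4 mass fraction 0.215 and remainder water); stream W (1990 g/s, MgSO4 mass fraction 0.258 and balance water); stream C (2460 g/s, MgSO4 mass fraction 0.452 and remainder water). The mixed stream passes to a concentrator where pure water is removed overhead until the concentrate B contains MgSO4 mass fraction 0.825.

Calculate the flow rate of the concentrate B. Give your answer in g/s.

MgSO4 entering = 700×0.215 + 1990×0.258 + 2460×0.452 = 1775.8 g/s.
All MgSO4 reports to B, so B = 1775.8/0.825 = 2152.5 g/s.

2153 g/s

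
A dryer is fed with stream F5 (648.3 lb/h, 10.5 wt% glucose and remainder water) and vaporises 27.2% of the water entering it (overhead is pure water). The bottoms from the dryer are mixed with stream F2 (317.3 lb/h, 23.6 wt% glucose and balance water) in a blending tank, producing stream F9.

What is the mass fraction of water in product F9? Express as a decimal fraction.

Vapour removed = 0.272×0.895×648.3 = 157.82 lb/h; concentrate = 490.48 lb/h.
water reaching the mixer = 422.41 (from concentrate) + 317.3×0.764 = 664.82 lb/h.
Product flow = 490.48 + 317.3 = 807.78 lb/h; water fraction = 0.8230.

0.8230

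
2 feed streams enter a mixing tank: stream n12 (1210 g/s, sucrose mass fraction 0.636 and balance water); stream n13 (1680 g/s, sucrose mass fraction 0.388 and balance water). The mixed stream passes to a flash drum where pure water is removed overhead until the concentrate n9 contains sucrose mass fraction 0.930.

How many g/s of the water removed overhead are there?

1362 g/s

sucrose entering = 1210×0.636 + 1680×0.388 = 1421.4 g/s.
All sucrose reports to n9, so n9 = 1421.4/0.930 = 1528.4 g/s.
Total feed = 2890 g/s; overhead = 2890 − 1528.4 = 1361.6 g/s.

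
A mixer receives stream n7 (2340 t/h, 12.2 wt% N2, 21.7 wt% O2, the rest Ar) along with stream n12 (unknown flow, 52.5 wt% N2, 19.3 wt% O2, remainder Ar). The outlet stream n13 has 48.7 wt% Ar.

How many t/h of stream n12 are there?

1986 t/h

Let n12 be the unknown flow. Total out = 2340 + n12.
Ar balance: 1546.7 + 0.282·n12 = 0.487·(2340 + n12)
(0.282 − 0.487)·n12 = 0.487×2340 − 1546.7 = -407.16
n12 = -407.16 / -0.205 = 1986.1 t/h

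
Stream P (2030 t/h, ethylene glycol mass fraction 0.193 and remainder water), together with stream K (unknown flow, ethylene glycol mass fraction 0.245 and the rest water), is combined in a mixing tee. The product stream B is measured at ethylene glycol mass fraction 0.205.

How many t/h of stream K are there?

Let K be the unknown flow. Total out = 2030 + K.
ethylene glycol balance: 391.79 + 0.245·K = 0.205·(2030 + K)
(0.245 − 0.205)·K = 0.205×2030 − 391.79 = 24.36
K = 24.36 / 0.040 = 609 t/h

609 t/h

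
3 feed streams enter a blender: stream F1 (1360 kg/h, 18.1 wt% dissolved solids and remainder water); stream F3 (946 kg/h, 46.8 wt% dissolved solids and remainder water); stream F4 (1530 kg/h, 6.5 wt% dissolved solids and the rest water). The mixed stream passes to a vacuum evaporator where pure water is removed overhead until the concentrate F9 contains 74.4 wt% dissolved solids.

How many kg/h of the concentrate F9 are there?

1060 kg/h

dissolved solids entering = 1360×0.181 + 946×0.468 + 1530×0.065 = 788.34 kg/h.
All dissolved solids reports to F9, so F9 = 788.34/0.744 = 1059.6 kg/h.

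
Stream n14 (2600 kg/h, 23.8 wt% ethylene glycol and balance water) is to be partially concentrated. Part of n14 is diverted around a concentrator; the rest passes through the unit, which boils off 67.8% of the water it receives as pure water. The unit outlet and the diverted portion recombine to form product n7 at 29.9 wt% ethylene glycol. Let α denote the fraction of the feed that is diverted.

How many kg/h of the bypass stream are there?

All 2600×0.238 = 618.8 kg/h of ethylene glycol reaches n7, so n7 = 618.8/0.299 = 2069.6 kg/h and vapour = 530.43 kg/h.
The evaporator receives (1−α)·2600 of feed at 0.762 water and removes 0.678 of that water:
0.678×0.762×(1−α)×2600 = 530.43
(1−α) = 530.43/1343.3 = 0.3949;  α = 0.6051.
Bypass flow = 0.6051×2600 = 1573.3 kg/h.

1573 kg/h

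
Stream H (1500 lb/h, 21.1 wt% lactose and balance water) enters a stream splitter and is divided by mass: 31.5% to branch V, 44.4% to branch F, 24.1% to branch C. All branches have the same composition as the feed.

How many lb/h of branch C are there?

361.5 lb/h

Branch C flow = 0.241×1500 = 361.5 lb/h.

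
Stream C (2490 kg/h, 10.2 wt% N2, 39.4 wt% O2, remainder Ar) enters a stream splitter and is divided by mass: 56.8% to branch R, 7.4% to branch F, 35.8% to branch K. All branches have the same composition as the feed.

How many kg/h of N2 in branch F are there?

18.79 kg/h

Branch F total = 0.074×2490 = 184.26 kg/h.
N2 in F = 0.102×184.26 = 18.795 kg/h.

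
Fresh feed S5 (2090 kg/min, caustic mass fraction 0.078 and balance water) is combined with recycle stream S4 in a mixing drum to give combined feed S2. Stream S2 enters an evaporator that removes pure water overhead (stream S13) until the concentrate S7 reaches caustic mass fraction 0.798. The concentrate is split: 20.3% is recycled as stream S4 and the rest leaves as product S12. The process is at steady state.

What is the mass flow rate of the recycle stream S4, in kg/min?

Overall caustic balance (none leaves overhead): caustic in fresh feed = caustic in product, i.e. 2090×0.078 = (1−0.203)·S7·0.798.
S7 = 163.02/(0.798×0.797) = 256.32 kg/min.
Recycle S4 = 0.203×256.32 = 52.033 kg/min.

52.03 kg/min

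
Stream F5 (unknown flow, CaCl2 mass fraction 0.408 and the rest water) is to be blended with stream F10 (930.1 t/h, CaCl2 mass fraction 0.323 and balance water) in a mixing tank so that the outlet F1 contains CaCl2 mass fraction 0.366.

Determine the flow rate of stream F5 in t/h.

Let F5 be the unknown flow. Total out = 930.1 + F5.
CaCl2 balance: 300.42 + 0.408·F5 = 0.366·(930.1 + F5)
(0.408 − 0.366)·F5 = 0.366×930.1 − 300.42 = 39.994
F5 = 39.994 / 0.042 = 952.25 t/h

952.2 t/h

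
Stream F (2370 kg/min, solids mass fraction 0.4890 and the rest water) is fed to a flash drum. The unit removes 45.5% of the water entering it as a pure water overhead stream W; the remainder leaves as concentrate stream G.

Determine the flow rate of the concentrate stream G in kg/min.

1819 kg/min

water entering = 2370×0.511 = 1211.1 kg/min; overhead removed = 0.455×1211.1 = 551.04 kg/min.
Concentrate = 2370 − 551.04 = 1819 kg/min.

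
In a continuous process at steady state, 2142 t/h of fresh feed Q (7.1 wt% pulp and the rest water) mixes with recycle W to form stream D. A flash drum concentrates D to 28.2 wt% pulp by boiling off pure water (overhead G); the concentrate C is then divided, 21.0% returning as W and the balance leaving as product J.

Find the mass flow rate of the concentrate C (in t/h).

682.7 t/h

Overall pulp balance (none leaves overhead): pulp in fresh feed = pulp in product, i.e. 2142×0.071 = (1−0.210)·C·0.282.
C = 152.08/(0.282×0.790) = 682.66 t/h.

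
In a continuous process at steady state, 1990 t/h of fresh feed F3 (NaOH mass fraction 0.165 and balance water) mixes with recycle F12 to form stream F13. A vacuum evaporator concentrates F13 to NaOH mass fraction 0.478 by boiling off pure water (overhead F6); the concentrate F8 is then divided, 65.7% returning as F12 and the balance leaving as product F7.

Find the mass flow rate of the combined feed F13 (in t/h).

3306 t/h

Overall NaOH balance (none leaves overhead): NaOH in fresh feed = NaOH in product, i.e. 1990×0.165 = (1−0.657)·F8·0.478.
F8 = 328.35/(0.478×0.343) = 2002.7 t/h.
Recycle F12 = 0.657×2002.7 = 1315.8 t/h.
Combined feed F13 = 1990 + 1315.8 = 3305.8 t/h.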